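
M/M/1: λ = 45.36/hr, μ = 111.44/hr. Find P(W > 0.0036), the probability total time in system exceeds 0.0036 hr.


W ~ Exponential(μ−λ) for M/M/1.
μ − λ = 111.44 − 45.36 = 66.0800
P(W > t) = e^{−(μ−λ)t} = e^{−0.2379} = 0.788291

Final: 0.788291


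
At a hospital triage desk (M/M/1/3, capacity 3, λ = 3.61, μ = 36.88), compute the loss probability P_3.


ρ = λ/μ = 3.61/36.88 = 0.09789
P_K = (1−ρ)ρ^K/(1−ρ^(K+1)) = (0.9021·0.0009379)/(1 − 0.00009180)
= 0.0008461/0.999908 = 0.0008462

Final: 0.0008462


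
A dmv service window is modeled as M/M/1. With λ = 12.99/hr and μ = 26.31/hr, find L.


ρ = λ/μ = 12.99/26.31 = 0.4937
L = ρ/(1−ρ) = 0.4937/(1 − 0.4937) = 0.4937/0.5063 = 0.9752

Final: 0.9752


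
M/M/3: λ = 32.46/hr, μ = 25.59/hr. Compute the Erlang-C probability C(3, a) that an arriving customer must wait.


a = λ/μ = 1.2685; ρ = a/3 = 0.4228
P₀ = 0.273051 (from M/M/c formula)
C(c,a) = [a^c/(c!(1−ρ))]·P₀ = [2.04096/(6·0.5772)]·0.273051
= 0.58935·0.273051 = 0.160923

Final: 0.160923


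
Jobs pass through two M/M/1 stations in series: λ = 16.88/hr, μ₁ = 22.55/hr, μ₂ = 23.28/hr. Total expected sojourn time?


Each node sees arrival rate λ = 16.88/hr (tandem ⇒ throughput preserved).
W₁ = 1/(μ₁−λ) = 1/(22.55−16.88) = 0.17637 hr
W₂ = 1/(μ₂−λ) = 1/(23.28−16.88) = 0.15625 hr
W_total = W₁ + W₂ = 0.17637 + 0.15625 = 0.33262 hr

Final: 0.33262 hr


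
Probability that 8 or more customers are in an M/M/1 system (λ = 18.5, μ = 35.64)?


ρ = 18.5/35.64 = 0.5191
P(N ≥ n) = ρ^n = 0.5191^8 = 0.005271

Final: 0.005271


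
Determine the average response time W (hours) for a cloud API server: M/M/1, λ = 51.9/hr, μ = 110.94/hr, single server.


W = 1/(μ−λ) = 1/(110.94 − 51.9) = 1/59.04 = 0.01694 hr

Final: 0.01694 hr


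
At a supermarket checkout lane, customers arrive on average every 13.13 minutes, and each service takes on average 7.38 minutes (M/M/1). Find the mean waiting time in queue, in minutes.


λ = 60/13.13 = 4.5697 /hr
μ = 60/7.38 = 8.1301 /hr
ρ = λ/μ = 4.5697/8.1301 = 0.5621
Wq = ρ/(μ−λ) = 0.5621/(8.1301−4.5697) = 0.15787 hr
In minutes: 0.15787·60 = 9.472 min

Final: 9.472 min


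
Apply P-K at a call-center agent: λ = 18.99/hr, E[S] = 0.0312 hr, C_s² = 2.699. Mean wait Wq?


ρ = λ·E[S] = 18.99·0.0312 = 0.5925
E[S²] = E[S]²(1+C_s²) = 0.0312²·(1+2.699) = 0.003601
Wq = λ·E[S²]/(2(1−ρ)) = 18.99·0.003601/(2·0.4075) = 0.08390 hr

Final: 0.08390 hr


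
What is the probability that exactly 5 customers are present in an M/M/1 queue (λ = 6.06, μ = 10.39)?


ρ = 6.06/10.39 = 0.5833
P_n = (1−ρ)·ρ^n = (1 − 0.5833)·0.5833^5 = 0.4167·0.067497 = 0.028129

Final: 0.028129


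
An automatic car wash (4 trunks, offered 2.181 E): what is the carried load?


B(4,2.181) = 0.114537 (Erlang-B)
Carried load = a(1 − B) = 2.181·(1 − 0.114537) = 2.181·0.885463 = 1.9312 E

Final: 1.9312 Erlangs


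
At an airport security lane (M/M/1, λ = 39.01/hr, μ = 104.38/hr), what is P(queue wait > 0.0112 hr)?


ρ = 39.01/104.38 = 0.3737
P(Wq > t) = ρ·e^{−(μ−λ)t} = 0.3737·e^{−0.7321}
= 0.3737·0.480877 = 0.179718

Final: 0.179718


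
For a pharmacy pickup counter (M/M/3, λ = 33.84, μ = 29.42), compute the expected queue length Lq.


a = λ/μ = 1.1502; ρ = a/3 = 0.3834
P₀ = 0.310259
Lq = P₀·a^c·ρ / (c!·(1−ρ)²) = 0.310259·1.52182·0.3834/(6·0.38018)
= 0.07936

Final: 0.07936


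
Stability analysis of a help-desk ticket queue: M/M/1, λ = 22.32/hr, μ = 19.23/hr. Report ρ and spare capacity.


Total capacity cμ = 1·19.23 = 19.23/hr
ρ = λ/(cμ) = 22.32/19.23 = 1.1607
Stable ⇔ ρ < 1: NO
Spare capacity = cμ − λ = 19.23 − 22.32 = -3.09/hr

Final: ρ = 1.1607; unstable; margin = -3.09/hr


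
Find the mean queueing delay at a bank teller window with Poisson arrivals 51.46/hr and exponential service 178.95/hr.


ρ = 51.46/178.95 = 0.2876
Wq = ρ/(μ−λ) = 0.2876/(178.95 − 51.46) = 0.2876/127.49 = 0.002256 hr

Final: 0.002256 hr


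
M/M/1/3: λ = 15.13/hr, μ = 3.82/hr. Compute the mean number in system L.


ρ = 15.13/3.82 = 3.9607
L = ρ[1 − (K+1)ρ^K + Kρ^(K+1)] / [(1−ρ)(1−ρ^(K+1))]
Numerator: 3.9607·(1 − 4·62.133625 + 3·246.094700) = 1943.728119
Denominator: (-2.9607)·(-245.094700) = 725.659962
L = 1943.728119/725.659962 = 2.6786

Final: 2.6786


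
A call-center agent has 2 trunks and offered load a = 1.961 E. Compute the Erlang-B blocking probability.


B(c,a) = (a^c/c!) / Σ_{k=0}^{c} a^k/k!
a^2/2! = 1.922761
Σ terms (k=0..2): 1.00000 + 1.96100 + 1.92276 = 4.883761
B = 1.922761/4.883761 = 0.393705

Final: 0.393705


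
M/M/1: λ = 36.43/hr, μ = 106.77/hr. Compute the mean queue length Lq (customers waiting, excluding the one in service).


ρ = 36.43/106.77 = 0.3412
Lq = ρ²/(1−ρ) = 0.1164/0.6588 = 0.1767

Final: 0.1767


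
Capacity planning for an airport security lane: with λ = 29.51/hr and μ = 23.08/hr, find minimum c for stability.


Stability requires cμ > λ ⇔ c > λ/μ.
λ/μ = 29.51/23.08 = 1.2786
Minimum integer c = ⌊1.2786⌋ + 1 = 2
Check: 2·23.08 = 46.16 > 29.51, while 1·23.08 = 23.08 ≤ 29.51

Final: 2 servers


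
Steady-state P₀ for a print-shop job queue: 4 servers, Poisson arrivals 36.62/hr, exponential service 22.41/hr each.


a = λ/μ = 36.62/22.41 = 1.6341; ρ = a/c = 0.4085
Σ_{k=0}^{3} a^k/k! (terms k=0..3) = 1.00000 + 1.63409 + 1.33513 + 0.72724 = 4.69646
Tail: a^4/(4!(1−ρ)) = 7.13027/(24·0.5915) = 0.50229
P₀ = 1/(4.69646 + 0.50229) = 1/5.19875 = 0.192354

Final: 0.192354


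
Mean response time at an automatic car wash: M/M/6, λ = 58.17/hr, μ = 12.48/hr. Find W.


a = 4.6611; ρ = 0.7768; P₀ = 0.007395
Lq = P₀·a^c·ρ/(c!(1−ρ)²) = 1.64301
Wq = Lq/λ = 1.64301/58.17 = 0.02824 hr
W = Wq + 1/μ = 0.02824 + 0.08013 = 0.10837 hr

Final: 0.10837 hr


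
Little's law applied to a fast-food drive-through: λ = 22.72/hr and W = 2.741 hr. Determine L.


L = λW = 22.72·2.741 = 62.2755

Final: 62.2755


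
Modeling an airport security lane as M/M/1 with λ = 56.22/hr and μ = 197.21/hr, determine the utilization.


ρ = λ/μ = 56.22/197.21 = 0.2851

Final: 0.2851


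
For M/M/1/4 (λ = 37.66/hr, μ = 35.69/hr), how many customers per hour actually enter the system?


ρ = 1.0552; P_K = (1−ρ)ρ^4/(1−ρ^5) = 0.222047
λ_eff = λ(1 − P_K) = 37.66·(1 − 0.222047) = 37.66·0.777953 = 29.2977 /hr

Final: 29.2977 /hr


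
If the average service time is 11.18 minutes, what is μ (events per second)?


μ = 1/(service time) in consistent units.
1 second = 0.0166667 min, so μ = 0.0166667/11.18 = 0.001491 per second

Final: 0.001491 /sec


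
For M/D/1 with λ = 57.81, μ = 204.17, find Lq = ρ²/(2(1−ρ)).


ρ = 57.81/204.17 = 0.2831
M/D/1: Lq = ρ²/(2(1−ρ)) = 0.08017/(2·0.7169) = 0.05592

Final: 0.05592


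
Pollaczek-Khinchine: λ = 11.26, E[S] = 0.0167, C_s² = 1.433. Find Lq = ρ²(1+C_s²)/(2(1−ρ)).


ρ = λ·E[S] = 11.26·0.0167 = 0.1880
Lq = ρ²(1+C_s²)/(2(1−ρ)) = 0.03536·(1+1.433)/(2·0.8120)
= 0.03536·2.4330/1.6239 = 0.05298

Final: 0.05298


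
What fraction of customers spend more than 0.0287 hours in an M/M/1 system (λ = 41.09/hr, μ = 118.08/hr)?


W ~ Exponential(μ−λ) for M/M/1.
μ − λ = 118.08 − 41.09 = 76.9900
P(W > t) = e^{−(μ−λ)t} = e^{−2.2096} = 0.109743

Final: 0.109743


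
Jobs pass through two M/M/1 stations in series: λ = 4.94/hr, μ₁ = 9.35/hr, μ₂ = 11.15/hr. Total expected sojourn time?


Each node sees arrival rate λ = 4.94/hr (tandem ⇒ throughput preserved).
W₁ = 1/(μ₁−λ) = 1/(9.35−4.94) = 0.22676 hr
W₂ = 1/(μ₂−λ) = 1/(11.15−4.94) = 0.16103 hr
W_total = W₁ + W₂ = 0.22676 + 0.16103 = 0.38779 hr

Final: 0.38779 hr


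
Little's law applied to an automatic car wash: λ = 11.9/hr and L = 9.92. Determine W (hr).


W = L/λ = 9.92/11.9 = 0.8336 hr

Final: 0.8336 hr


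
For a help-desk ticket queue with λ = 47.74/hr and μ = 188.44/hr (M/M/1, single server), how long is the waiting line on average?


ρ = 47.74/188.44 = 0.2533
Lq = ρ²/(1−ρ) = 0.06418/0.7467 = 0.08596

Final: 0.08596


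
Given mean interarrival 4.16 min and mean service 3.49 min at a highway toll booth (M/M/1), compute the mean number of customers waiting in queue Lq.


λ = 60/4.16 = 14.4231 /hr
μ = 60/3.49 = 17.1920 /hr
ρ = λ/μ = 14.4231/17.1920 = 0.8389
Lq = ρ²/(1−ρ) = 0.7038/0.1611 = 4.3700

Final: 4.3700


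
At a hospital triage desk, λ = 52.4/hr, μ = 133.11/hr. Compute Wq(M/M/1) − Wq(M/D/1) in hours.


ρ = 52.4/133.11 = 0.3937
Wq(M/M/1) = ρ/(μ−λ) = 0.3937/80.71 = 0.004877 hr
Wq(M/D/1) = ρ/(2(μ−λ)) = 0.002439 hr
Savings = 0.004877 − 0.002439 = 0.002439 hr

Final: 0.002439 hr


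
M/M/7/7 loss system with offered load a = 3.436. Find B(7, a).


B(c,a) = (a^c/c!) / Σ_{k=0}^{c} a^k/k!
a^7/7! = 1.121867
Σ terms (k=0..7): 1.00000 + 3.43600 + 5.90305 + 6.76096 + 5.80766 + 3.99103 + 2.28553 + 1.12187 = 30.306089
B = 1.121867/30.306089 = 0.037018

Final: 0.037018


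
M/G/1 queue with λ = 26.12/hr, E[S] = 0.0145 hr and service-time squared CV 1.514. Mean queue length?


ρ = λ·E[S] = 26.12·0.0145 = 0.3787
Lq = ρ²(1+C_s²)/(2(1−ρ)) = 0.1434·(1+1.514)/(2·0.6213)
= 0.1434·2.5140/1.2425 = 0.29023

Final: 0.29023


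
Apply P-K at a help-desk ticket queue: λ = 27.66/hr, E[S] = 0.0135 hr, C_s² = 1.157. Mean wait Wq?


ρ = λ·E[S] = 27.66·0.0135 = 0.3734
E[S²] = E[S]²(1+C_s²) = 0.0135²·(1+1.157) = 0.0003931
Wq = λ·E[S²]/(2(1−ρ)) = 27.66·0.0003931/(2·0.6266) = 0.008677 hr

Final: 0.008677 hr


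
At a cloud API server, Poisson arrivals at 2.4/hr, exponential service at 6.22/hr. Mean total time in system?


W = 1/(μ−λ) = 1/(6.22 − 2.4) = 1/3.82 = 0.2618 hr

Final: 0.2618 hr


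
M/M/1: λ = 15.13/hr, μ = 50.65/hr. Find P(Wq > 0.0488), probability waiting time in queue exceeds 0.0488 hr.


ρ = 15.13/50.65 = 0.2987
P(Wq > t) = ρ·e^{−(μ−λ)t} = 0.2987·e^{−1.7334}
= 0.2987·0.176687 = 0.052779

Final: 0.052779


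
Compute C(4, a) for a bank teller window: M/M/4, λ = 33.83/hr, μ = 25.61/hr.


a = λ/μ = 1.3210; ρ = a/4 = 0.3302
P₀ = 0.265460 (from M/M/c formula)
C(c,a) = [a^c/(c!(1−ρ))]·P₀ = [3.04488/(24·0.6698)]·0.265460
= 0.18943·0.265460 = 0.050285

Final: 0.050285


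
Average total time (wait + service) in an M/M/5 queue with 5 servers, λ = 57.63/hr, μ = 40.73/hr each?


a = 1.4149; ρ = 0.2830; P₀ = 0.242661
Lq = P₀·a^c·ρ/(c!(1−ρ)²) = 0.006312
Wq = Lq/λ = 0.006312/57.63 = 0.0001095 hr
W = Wq + 1/μ = 0.0001095 + 0.02455 = 0.02466 hr

Final: 0.02466 hr


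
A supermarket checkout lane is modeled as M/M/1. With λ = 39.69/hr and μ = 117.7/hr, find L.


ρ = λ/μ = 39.69/117.7 = 0.3372
L = ρ/(1−ρ) = 0.3372/(1 − 0.3372) = 0.3372/0.6628 = 0.5088

Final: 0.5088


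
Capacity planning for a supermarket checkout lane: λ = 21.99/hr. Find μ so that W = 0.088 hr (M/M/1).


W = 1/(μ−λ) ⇒ μ − λ = 1/W = 1/0.088 = 11.3636
μ = λ + 1/W = 21.99 + 11.3636 = 33.3536 per hr

Final: 33.3536 /hr


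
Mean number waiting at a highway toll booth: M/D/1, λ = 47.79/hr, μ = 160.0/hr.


ρ = 47.79/160.0 = 0.2987
M/D/1: Lq = ρ²/(2(1−ρ)) = 0.08921/(2·0.7013) = 0.06361

Final: 0.06361


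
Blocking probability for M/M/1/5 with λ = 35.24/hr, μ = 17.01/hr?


ρ = λ/μ = 35.24/17.01 = 2.0717
P_K = (1−ρ)ρ^K/(1−ρ^(K+1)) = (-1.0717·38.164355)/(1 − 79.065954)
= -40.901599/-78.065954 = 0.523936

Final: 0.523936


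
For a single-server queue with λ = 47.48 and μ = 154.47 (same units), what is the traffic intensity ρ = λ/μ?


ρ = λ/μ = 47.48/154.47 = 0.3074

Final: 0.3074


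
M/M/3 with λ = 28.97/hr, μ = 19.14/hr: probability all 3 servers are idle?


a = λ/μ = 28.97/19.14 = 1.5136; ρ = a/c = 0.5045
Σ_{k=0}^{2} a^k/k! (terms k=0..2) = 1.00000 + 1.51358 + 1.14547 = 3.65905
Tail: a^3/(3!(1−ρ)) = 3.46753/(6·0.4955) = 1.16640
P₀ = 1/(3.65905 + 1.16640) = 1/4.82546 = 0.207234

Final: 0.207234


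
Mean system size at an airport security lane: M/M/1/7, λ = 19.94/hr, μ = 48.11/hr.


ρ = 19.94/48.11 = 0.4145
L = ρ[1 − (K+1)ρ^K + Kρ^(K+1)] / [(1−ρ)(1−ρ^(K+1))]
Numerator: 0.4145·(1 − 8·0.002101 + 7·0.0008708) = 0.410027
Denominator: (0.5855)·(0.999129) = 0.585023
L = 0.410027/0.585023 = 0.7009

Final: 0.7009


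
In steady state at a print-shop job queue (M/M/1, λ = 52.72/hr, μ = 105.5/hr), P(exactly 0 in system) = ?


ρ = 52.72/105.5 = 0.4997
P_n = (1−ρ)·ρ^n = (1 − 0.4997)·0.4997^0 = 0.5003·1.000000 = 0.500284

Final: 0.500284


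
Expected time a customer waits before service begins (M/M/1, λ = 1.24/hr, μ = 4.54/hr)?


ρ = 1.24/4.54 = 0.2731
Wq = ρ/(μ−λ) = 0.2731/(4.54 − 1.24) = 0.2731/3.30 = 0.08277 hr

Final: 0.08277 hr


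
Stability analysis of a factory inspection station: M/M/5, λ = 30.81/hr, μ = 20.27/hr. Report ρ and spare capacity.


Total capacity cμ = 5·20.27 = 101.35/hr
ρ = λ/(cμ) = 30.81/101.35 = 0.3040
Stable ⇔ ρ < 1: YES
Spare capacity = cμ − λ = 101.35 − 30.81 = 70.54/hr

Final: ρ = 0.3040; stable; margin = 70.54/hr


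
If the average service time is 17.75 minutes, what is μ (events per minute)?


μ = 1/(service time) in consistent units.
1 minute = 1 min, so μ = 1/17.75 = 0.05634 per minute

Final: 0.05634 /min


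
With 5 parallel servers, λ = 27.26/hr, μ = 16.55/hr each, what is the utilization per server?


ρ = λ/(cμ) = 27.26/(5·16.55) = 27.26/82.75 = 0.3294

Final: 0.3294


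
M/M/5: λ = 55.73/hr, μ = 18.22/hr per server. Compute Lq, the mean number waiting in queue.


a = λ/μ = 3.0587; ρ = a/5 = 0.6117
P₀ = 0.043669
Lq = P₀·a^c·ρ / (c!·(1−ρ)²) = 0.043669·267.73389·0.6117/(120·0.15074)
= 0.39539

Final: 0.39539


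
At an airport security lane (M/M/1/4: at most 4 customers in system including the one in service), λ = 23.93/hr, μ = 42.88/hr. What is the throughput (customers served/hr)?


ρ = 0.5581; P_K = (1−ρ)ρ^4/(1−ρ^5) = 0.045318
λ_eff = λ(1 − P_K) = 23.93·(1 − 0.045318) = 23.93·0.954682 = 22.8455 /hr

Final: 22.8455 /hr


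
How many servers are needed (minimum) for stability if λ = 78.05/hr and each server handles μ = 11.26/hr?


Stability requires cμ > λ ⇔ c > λ/μ.
λ/μ = 78.05/11.26 = 6.9316
Minimum integer c = ⌊6.9316⌋ + 1 = 7
Check: 7·11.26 = 78.82 > 78.05, while 6·11.26 = 67.56 ≤ 78.05

Final: 7 servers


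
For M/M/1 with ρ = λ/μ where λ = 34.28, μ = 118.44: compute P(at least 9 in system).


ρ = 34.28/118.44 = 0.2894
P(N ≥ n) = ρ^n = 0.2894^9 = 0.00001425

Final: 0.00001425


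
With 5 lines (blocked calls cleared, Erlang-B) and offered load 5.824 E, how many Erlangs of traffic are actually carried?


B(5,5.824) = 0.347935 (Erlang-B)
Carried load = a(1 − B) = 5.824·(1 − 0.347935) = 5.824·0.652065 = 3.7976 E

Final: 3.7976 Erlangs


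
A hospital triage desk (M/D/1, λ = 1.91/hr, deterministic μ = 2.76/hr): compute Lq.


ρ = 1.91/2.76 = 0.6920
M/D/1: Lq = ρ²/(2(1−ρ)) = 0.4789/(2·0.3080) = 0.77751

Final: 0.77751


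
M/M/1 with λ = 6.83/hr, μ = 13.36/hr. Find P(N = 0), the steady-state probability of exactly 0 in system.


ρ = 6.83/13.36 = 0.5112
P_n = (1−ρ)·ρ^n = (1 − 0.5112)·0.5112^0 = 0.4888·1.000000 = 0.488772

Final: 0.488772


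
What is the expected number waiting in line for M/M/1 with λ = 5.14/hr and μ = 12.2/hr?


ρ = 5.14/12.2 = 0.4213
Lq = ρ²/(1−ρ) = 0.1775/0.5787 = 0.3067

Final: 0.3067


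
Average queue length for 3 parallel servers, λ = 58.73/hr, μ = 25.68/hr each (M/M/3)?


a = λ/μ = 2.2870; ρ = a/3 = 0.7623
P₀ = 0.069977
Lq = P₀·a^c·ρ / (c!·(1−ρ)²) = 0.069977·11.96176·0.7623/(6·0.05649)
= 1.88277

Final: 1.88277


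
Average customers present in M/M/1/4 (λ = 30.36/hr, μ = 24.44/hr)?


ρ = 30.36/24.44 = 1.2422
L = ρ[1 − (K+1)ρ^K + Kρ^(K+1)] / [(1−ρ)(1−ρ^(K+1))]
Numerator: 1.2422·(1 − 5·2.381235 + 4·2.958032) = 1.150241
Denominator: (-0.2422)·(-1.958032) = 0.474286
L = 1.150241/0.474286 = 2.4252

Final: 2.4252


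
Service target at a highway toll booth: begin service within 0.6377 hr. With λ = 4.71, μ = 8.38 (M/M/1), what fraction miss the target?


ρ = 4.71/8.38 = 0.5621
P(Wq > t) = ρ·e^{−(μ−λ)t} = 0.5621·e^{−2.3404}
= 0.5621·0.096293 = 0.054122

Final: 0.054122


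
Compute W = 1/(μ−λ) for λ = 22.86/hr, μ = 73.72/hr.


W = 1/(μ−λ) = 1/(73.72 − 22.86) = 1/50.86 = 0.01966 hr

Final: 0.01966 hr


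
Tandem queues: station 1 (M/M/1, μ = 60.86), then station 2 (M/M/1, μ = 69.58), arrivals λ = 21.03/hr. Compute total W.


Each node sees arrival rate λ = 21.03/hr (tandem ⇒ throughput preserved).
W₁ = 1/(μ₁−λ) = 1/(60.86−21.03) = 0.02511 hr
W₂ = 1/(μ₂−λ) = 1/(69.58−21.03) = 0.02060 hr
W_total = W₁ + W₂ = 0.02511 + 0.02060 = 0.04570 hr

Final: 0.04570 hr


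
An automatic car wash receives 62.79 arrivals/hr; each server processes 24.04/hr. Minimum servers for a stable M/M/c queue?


Stability requires cμ > λ ⇔ c > λ/μ.
λ/μ = 62.79/24.04 = 2.6119
Minimum integer c = ⌊2.6119⌋ + 1 = 3
Check: 3·24.04 = 72.12 > 62.79, while 2·24.04 = 48.08 ≤ 62.79

Final: 3 servers


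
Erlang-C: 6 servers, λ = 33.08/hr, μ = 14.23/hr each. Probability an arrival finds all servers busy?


a = λ/μ = 2.3247; ρ = a/6 = 0.3874
P₀ = 0.097457 (from M/M/c formula)
C(c,a) = [a^c/(c!(1−ρ))]·P₀ = [157.82057/(720·0.6126)]·0.097457
= 0.35784·0.097457 = 0.034874

Final: 0.034874


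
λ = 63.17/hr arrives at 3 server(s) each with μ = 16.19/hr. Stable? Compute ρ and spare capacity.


Total capacity cμ = 3·16.19 = 48.57/hr
ρ = λ/(cμ) = 63.17/48.57 = 1.3006
Stable ⇔ ρ < 1: NO
Spare capacity = cμ − λ = 48.57 − 63.17 = -14.60/hr

Final: ρ = 1.3006; unstable; margin = -14.60/hr


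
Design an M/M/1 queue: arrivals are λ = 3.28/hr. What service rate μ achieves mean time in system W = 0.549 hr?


W = 1/(μ−λ) ⇒ μ − λ = 1/W = 1/0.549 = 1.8215
μ = λ + 1/W = 3.28 + 1.8215 = 5.1015 per hr

Final: 5.1015 /hr


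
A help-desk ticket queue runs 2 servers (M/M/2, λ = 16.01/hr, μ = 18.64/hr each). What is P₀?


a = λ/μ = 16.01/18.64 = 0.8589; ρ = a/c = 0.4295
Σ_{k=0}^{1} a^k/k! (terms k=0..1) = 1.00000 + 0.85891 = 1.85891
Tail: a^2/(2!(1−ρ)) = 0.73772/(2·0.5705) = 0.64650
P₀ = 1/(1.85891 + 0.64650) = 1/2.50541 = 0.399137

Final: 0.399137


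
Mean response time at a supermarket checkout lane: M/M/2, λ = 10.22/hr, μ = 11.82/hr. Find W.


a = 0.8646; ρ = 0.4323; P₀ = 0.396338
Lq = P₀·a^c·ρ/(c!(1−ρ)²) = 0.19874
Wq = Lq/λ = 0.19874/10.22 = 0.01945 hr
W = Wq + 1/μ = 0.01945 + 0.08460 = 0.10405 hr

Final: 0.10405 hr


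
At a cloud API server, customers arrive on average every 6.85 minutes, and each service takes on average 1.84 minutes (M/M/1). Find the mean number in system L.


λ = 60/6.85 = 8.7591 /hr
μ = 60/1.84 = 32.6087 /hr
ρ = λ/μ = 8.7591/32.6087 = 0.2686
L = ρ/(1−ρ) = 0.2686/0.7314 = 0.3673

Final: 0.3673


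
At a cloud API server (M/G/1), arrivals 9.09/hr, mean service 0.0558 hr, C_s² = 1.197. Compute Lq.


ρ = λ·E[S] = 9.09·0.0558 = 0.5072
Lq = ρ²(1+C_s²)/(2(1−ρ)) = 0.2573·(1+1.197)/(2·0.4928)
= 0.2573·2.1970/0.9856 = 0.57352

Final: 0.57352


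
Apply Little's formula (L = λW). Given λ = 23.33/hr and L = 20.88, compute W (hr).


W = L/λ = 20.88/23.33 = 0.8950 hr

Final: 0.8950 hr


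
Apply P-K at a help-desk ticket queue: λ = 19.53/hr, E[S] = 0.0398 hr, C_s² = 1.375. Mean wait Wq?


ρ = λ·E[S] = 19.53·0.0398 = 0.7773
E[S²] = E[S]²(1+C_s²) = 0.0398²·(1+1.375) = 0.003762
Wq = λ·E[S²]/(2(1−ρ)) = 19.53·0.003762/(2·0.2227) = 0.16496 hr

Final: 0.16496 hr


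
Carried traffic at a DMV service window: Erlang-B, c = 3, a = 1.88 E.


B(3,1.88) = 0.192444 (Erlang-B)
Carried load = a(1 − B) = 1.88·(1 − 0.192444) = 1.88·0.807556 = 1.5182 E

Final: 1.5182 Erlangs


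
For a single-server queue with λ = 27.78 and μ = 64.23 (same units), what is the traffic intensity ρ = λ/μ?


ρ = λ/μ = 27.78/64.23 = 0.4325

Final: 0.4325


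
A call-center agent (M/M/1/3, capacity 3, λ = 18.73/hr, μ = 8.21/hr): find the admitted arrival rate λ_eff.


ρ = 2.2814; P_K = (1−ρ)ρ^3/(1−ρ^4) = 0.583195
λ_eff = λ(1 − P_K) = 18.73·(1 − 0.583195) = 18.73·0.416805 = 7.8068 /hr

Final: 7.8068 /hr


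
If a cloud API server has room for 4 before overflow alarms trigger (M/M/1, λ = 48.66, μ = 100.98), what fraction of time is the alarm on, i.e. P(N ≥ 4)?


ρ = 48.66/100.98 = 0.4819
P(N ≥ n) = ρ^n = 0.4819^4 = 0.053920

Final: 0.053920


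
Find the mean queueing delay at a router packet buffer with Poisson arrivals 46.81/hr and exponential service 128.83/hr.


ρ = 46.81/128.83 = 0.3633
Wq = ρ/(μ−λ) = 0.3633/(128.83 − 46.81) = 0.3633/82.02 = 0.004430 hr

Final: 0.004430 hr


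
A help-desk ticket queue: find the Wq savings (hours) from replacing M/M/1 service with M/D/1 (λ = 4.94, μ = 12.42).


ρ = 4.94/12.42 = 0.3977
Wq(M/M/1) = ρ/(μ−λ) = 0.3977/7.48 = 0.05317 hr
Wq(M/D/1) = ρ/(2(μ−λ)) = 0.02659 hr
Savings = 0.05317 − 0.02659 = 0.02659 hr

Final: 0.02659 hr


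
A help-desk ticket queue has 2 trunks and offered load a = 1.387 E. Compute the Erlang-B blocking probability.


B(c,a) = (a^c/c!) / Σ_{k=0}^{c} a^k/k!
a^2/2! = 0.961885
Σ terms (k=0..2): 1.00000 + 1.38700 + 0.96188 = 3.348885
B = 0.961885/3.348885 = 0.287225

Final: 0.287225


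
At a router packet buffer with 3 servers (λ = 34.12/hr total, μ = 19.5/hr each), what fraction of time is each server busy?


ρ = λ/(cμ) = 34.12/(3·19.5) = 34.12/58.50 = 0.5832

Final: 0.5832


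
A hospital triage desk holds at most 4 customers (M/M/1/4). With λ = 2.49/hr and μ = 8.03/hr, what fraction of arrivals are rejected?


ρ = λ/μ = 2.49/8.03 = 0.3101
P_K = (1−ρ)ρ^K/(1−ρ^(K+1)) = (0.6899·0.009246)/(1 − 0.002867)
= 0.006379/0.997133 = 0.006397

Final: 0.006397


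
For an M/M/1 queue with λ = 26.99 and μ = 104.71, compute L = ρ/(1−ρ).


ρ = λ/μ = 26.99/104.71 = 0.2578
L = ρ/(1−ρ) = 0.2578/(1 − 0.2578) = 0.2578/0.7422 = 0.3473

Final: 0.3473


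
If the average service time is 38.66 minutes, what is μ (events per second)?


μ = 1/(service time) in consistent units.
1 second = 0.0166667 min, so μ = 0.0166667/38.66 = 0.0004311 per second

Final: 0.0004311 /sec


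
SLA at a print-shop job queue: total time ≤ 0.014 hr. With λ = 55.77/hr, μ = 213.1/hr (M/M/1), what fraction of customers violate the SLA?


W ~ Exponential(μ−λ) for M/M/1.
μ − λ = 213.1 − 55.77 = 157.3300
P(W > t) = e^{−(μ−λ)t} = e^{−2.2026} = 0.110513

Final: 0.110513


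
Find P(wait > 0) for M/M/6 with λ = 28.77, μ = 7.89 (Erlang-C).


a = λ/μ = 3.6464; ρ = a/6 = 0.6077
P₀ = 0.024731 (from M/M/c formula)
C(c,a) = [a^c/(c!(1−ρ))]·P₀ = [2350.59145/(720·0.3923)]·0.024731
= 8.32264·0.024731 = 0.205824

Final: 0.205824


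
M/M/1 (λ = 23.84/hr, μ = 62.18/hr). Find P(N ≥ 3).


ρ = 23.84/62.18 = 0.3834
P(N ≥ n) = ρ^n = 0.3834^3 = 0.056359

Final: 0.056359


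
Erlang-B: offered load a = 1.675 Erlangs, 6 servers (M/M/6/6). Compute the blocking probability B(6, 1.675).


B(c,a) = (a^c/c!) / Σ_{k=0}^{c} a^k/k!
a^6/6! = 0.030673
Σ terms (k=0..6): 1.00000 + 1.67500 + 1.40281 + 0.78324 + 0.32798 + 0.10987 + 0.03067 = 5.329576
B = 0.030673/5.329576 = 0.005755

Final: 0.005755


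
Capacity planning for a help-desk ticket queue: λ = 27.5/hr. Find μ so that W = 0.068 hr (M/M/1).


W = 1/(μ−λ) ⇒ μ − λ = 1/W = 1/0.068 = 14.7059
μ = λ + 1/W = 27.5 + 14.7059 = 42.2059 per hr

Final: 42.2059 /hr


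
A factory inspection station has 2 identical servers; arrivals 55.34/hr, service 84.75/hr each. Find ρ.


ρ = λ/(cμ) = 55.34/(2·84.75) = 55.34/169.50 = 0.3265

Final: 0.3265


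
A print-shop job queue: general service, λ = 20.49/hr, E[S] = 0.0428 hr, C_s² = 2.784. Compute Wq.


ρ = λ·E[S] = 20.49·0.0428 = 0.8770
E[S²] = E[S]²(1+C_s²) = 0.0428²·(1+2.784) = 0.006932
Wq = λ·E[S²]/(2(1−ρ)) = 20.49·0.006932/(2·0.1230) = 0.57723 hr

Final: 0.57723 hr


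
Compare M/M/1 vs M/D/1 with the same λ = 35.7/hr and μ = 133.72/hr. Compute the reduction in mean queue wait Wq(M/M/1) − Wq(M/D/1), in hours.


ρ = 35.7/133.72 = 0.2670
Wq(M/M/1) = ρ/(μ−λ) = 0.2670/98.02 = 0.002724 hr
Wq(M/D/1) = ρ/(2(μ−λ)) = 0.001362 hr
Savings = 0.002724 − 0.001362 = 0.001362 hr

Final: 0.001362 hr


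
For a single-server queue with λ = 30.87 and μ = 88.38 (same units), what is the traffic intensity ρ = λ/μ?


ρ = λ/μ = 30.87/88.38 = 0.3493

Final: 0.3493


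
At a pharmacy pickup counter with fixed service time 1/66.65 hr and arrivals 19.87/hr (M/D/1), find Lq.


ρ = 19.87/66.65 = 0.2981
M/D/1: Lq = ρ²/(2(1−ρ)) = 0.08888/(2·0.7019) = 0.06331

Final: 0.06331


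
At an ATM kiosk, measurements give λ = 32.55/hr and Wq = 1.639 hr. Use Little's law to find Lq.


Lq = λWq = 32.55·1.639 = 53.3494

Final: 53.3494


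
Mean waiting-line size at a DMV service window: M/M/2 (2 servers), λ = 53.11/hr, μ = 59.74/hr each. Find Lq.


a = λ/μ = 0.8890; ρ = a/2 = 0.4445
P₀ = 0.384553
Lq = P₀·a^c·ρ / (c!·(1−ρ)²) = 0.384553·0.79035·0.4445/(2·0.30857)
= 0.21892

Final: 0.21892


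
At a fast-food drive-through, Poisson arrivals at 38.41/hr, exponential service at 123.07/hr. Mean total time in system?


W = 1/(μ−λ) = 1/(123.07 − 38.41) = 1/84.66 = 0.01181 hr

Final: 0.01181 hr


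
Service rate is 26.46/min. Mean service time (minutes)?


Mean service time = 1/μ = 1/26.46 minute = 0.03779 minute
In minutes: 0.03779 × 1 = 0.03779 min

Final: 0.03779 min


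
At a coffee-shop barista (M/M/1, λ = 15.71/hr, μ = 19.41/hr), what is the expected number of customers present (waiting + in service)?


ρ = λ/μ = 15.71/19.41 = 0.8094
L = ρ/(1−ρ) = 0.8094/(1 − 0.8094) = 0.8094/0.1906 = 4.2459

Final: 4.2459


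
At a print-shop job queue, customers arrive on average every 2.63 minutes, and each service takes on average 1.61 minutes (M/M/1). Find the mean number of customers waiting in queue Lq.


λ = 60/2.63 = 22.8137 /hr
μ = 60/1.61 = 37.2671 /hr
ρ = λ/μ = 22.8137/37.2671 = 0.6122
Lq = ρ²/(1−ρ) = 0.3747/0.3878 = 0.9663

Final: 0.9663


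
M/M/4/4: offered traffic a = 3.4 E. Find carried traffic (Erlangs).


B(4,3.4) = 0.249703 (Erlang-B)
Carried load = a(1 − B) = 3.4·(1 − 0.249703) = 3.4·0.750297 = 2.5510 E

Final: 2.5510 Erlangs


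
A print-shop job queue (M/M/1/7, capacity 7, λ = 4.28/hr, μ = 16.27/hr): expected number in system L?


ρ = 4.28/16.27 = 0.2631
L = ρ[1 − (K+1)ρ^K + Kρ^(K+1)] / [(1−ρ)(1−ρ^(K+1))]
Numerator: 0.2631·(1 − 8·0.00008718 + 7·0.00002293) = 0.262920
Denominator: (0.7369)·(0.999977) = 0.736922
L = 0.262920/0.736922 = 0.3568

Final: 0.3568


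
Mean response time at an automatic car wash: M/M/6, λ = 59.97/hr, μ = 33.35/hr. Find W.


a = 1.7982; ρ = 0.2997; P₀ = 0.165469
Lq = P₀·a^c·ρ/(c!(1−ρ)²) = 0.004748
Wq = Lq/λ = 0.004748/59.97 = 0.00007918 hr
W = Wq + 1/μ = 0.00007918 + 0.02999 = 0.03006 hr

Final: 0.03006 hr


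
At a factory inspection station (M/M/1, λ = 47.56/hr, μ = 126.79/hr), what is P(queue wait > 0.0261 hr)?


ρ = 47.56/126.79 = 0.3751
P(Wq > t) = ρ·e^{−(μ−λ)t} = 0.3751·e^{−2.0679}
= 0.3751·0.126451 = 0.047433

Final: 0.047433


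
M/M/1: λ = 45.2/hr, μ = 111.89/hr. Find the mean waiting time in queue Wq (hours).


ρ = 45.2/111.89 = 0.4040
Wq = ρ/(μ−λ) = 0.4040/(111.89 − 45.2) = 0.4040/66.69 = 0.006057 hr

Final: 0.006057 hr


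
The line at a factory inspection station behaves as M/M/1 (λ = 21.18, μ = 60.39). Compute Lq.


ρ = 21.18/60.39 = 0.3507
Lq = ρ²/(1−ρ) = 0.1230/0.6493 = 0.1894

Final: 0.1894


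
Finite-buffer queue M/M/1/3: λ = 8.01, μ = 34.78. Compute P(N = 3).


ρ = λ/μ = 8.01/34.78 = 0.2303
P_K = (1−ρ)ρ^K/(1−ρ^(K+1)) = (0.7697·0.012215)/(1 − 0.002813)
= 0.009402/0.997187 = 0.009429

Final: 0.009429


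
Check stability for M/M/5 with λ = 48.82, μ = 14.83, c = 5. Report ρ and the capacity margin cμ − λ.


Total capacity cμ = 5·14.83 = 74.15/hr
ρ = λ/(cμ) = 48.82/74.15 = 0.6584
Stable ⇔ ρ < 1: YES
Spare capacity = cμ − λ = 74.15 − 48.82 = 25.33/hr

Final: ρ = 0.6584; stable; margin = 25.33/hr


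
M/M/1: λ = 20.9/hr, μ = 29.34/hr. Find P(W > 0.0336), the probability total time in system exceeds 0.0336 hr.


W ~ Exponential(μ−λ) for M/M/1.
μ − λ = 29.34 − 20.9 = 8.4400
P(W > t) = e^{−(μ−λ)t} = e^{−0.2836} = 0.753080

Final: 0.753080


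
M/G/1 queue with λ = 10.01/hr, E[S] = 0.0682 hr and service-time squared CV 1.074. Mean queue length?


ρ = λ·E[S] = 10.01·0.0682 = 0.6827
Lq = ρ²(1+C_s²)/(2(1−ρ)) = 0.4661·(1+1.074)/(2·0.3173)
= 0.4661·2.0740/0.6346 = 1.52307

Final: 1.52307


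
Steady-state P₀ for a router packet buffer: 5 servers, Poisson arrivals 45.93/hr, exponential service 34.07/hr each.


a = λ/μ = 45.93/34.07 = 1.3481; ρ = a/c = 0.2696
Σ_{k=0}^{4} a^k/k! (terms k=0..4) = 1.00000 + 1.34811 + 0.90870 + 0.40834 + 0.13762 = 3.80276
Tail: a^5/(5!(1−ρ)) = 4.45268/(120·0.7304) = 0.05080
P₀ = 1/(3.80276 + 0.05080) = 1/3.85357 = 0.259500

Final: 0.259500


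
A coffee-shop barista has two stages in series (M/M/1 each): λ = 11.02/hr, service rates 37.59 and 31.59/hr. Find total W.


Each node sees arrival rate λ = 11.02/hr (tandem ⇒ throughput preserved).
W₁ = 1/(μ₁−λ) = 1/(37.59−11.02) = 0.03764 hr
W₂ = 1/(μ₂−λ) = 1/(31.59−11.02) = 0.04861 hr
W_total = W₁ + W₂ = 0.03764 + 0.04861 = 0.08625 hr

Final: 0.08625 hr


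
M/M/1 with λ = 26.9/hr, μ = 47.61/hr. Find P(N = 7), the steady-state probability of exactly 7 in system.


ρ = 26.9/47.61 = 0.5650
P_n = (1−ρ)·ρ^n = (1 − 0.5650)·0.5650^7 = 0.4350·0.018381 = 0.007996

Final: 0.007996


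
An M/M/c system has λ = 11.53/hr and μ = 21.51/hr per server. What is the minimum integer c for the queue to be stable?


Stability requires cμ > λ ⇔ c > λ/μ.
λ/μ = 11.53/21.51 = 0.5360
Minimum integer c = ⌊0.5360⌋ + 1 = 1
Check: 1·21.51 = 21.51 > 11.53, while 0·21.51 = 0.00 ≤ 11.53

Final: 1 servers


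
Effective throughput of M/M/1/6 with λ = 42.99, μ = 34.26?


ρ = 1.2548; P_K = (1−ρ)ρ^6/(1−ρ^7) = 0.255160
λ_eff = λ(1 − P_K) = 42.99·(1 − 0.255160) = 42.99·0.744840 = 32.0207 /hr

Final: 32.0207 /hr


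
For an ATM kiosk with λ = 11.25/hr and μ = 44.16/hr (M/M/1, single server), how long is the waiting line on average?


ρ = 11.25/44.16 = 0.2548
Lq = ρ²/(1−ρ) = 0.06490/0.7452 = 0.08709

Final: 0.08709


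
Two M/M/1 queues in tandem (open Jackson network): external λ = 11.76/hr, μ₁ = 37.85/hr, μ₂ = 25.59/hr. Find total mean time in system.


Each node sees arrival rate λ = 11.76/hr (tandem ⇒ throughput preserved).
W₁ = 1/(μ₁−λ) = 1/(37.85−11.76) = 0.03833 hr
W₂ = 1/(μ₂−λ) = 1/(25.59−11.76) = 0.07231 hr
W_total = W₁ + W₂ = 0.03833 + 0.07231 = 0.11064 hr

Final: 0.11064 hr


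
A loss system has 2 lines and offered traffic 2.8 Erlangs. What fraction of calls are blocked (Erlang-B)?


B(c,a) = (a^c/c!) / Σ_{k=0}^{c} a^k/k!
a^2/2! = 3.920000
Σ terms (k=0..2): 1.00000 + 2.80000 + 3.92000 = 7.720000
B = 3.920000/7.720000 = 0.507772

Final: 0.507772


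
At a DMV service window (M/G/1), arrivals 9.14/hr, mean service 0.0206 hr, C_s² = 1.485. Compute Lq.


ρ = λ·E[S] = 9.14·0.0206 = 0.1883
Lq = ρ²(1+C_s²)/(2(1−ρ)) = 0.03545·(1+1.485)/(2·0.8117)
= 0.03545·2.4850/1.6234 = 0.05426

Final: 0.05426


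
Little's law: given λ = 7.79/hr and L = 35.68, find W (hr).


W = L/λ = 35.68/7.79 = 4.5802 hr

Final: 4.5802 hr


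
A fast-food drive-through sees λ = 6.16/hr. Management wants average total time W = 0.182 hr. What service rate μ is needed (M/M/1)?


W = 1/(μ−λ) ⇒ μ − λ = 1/W = 1/0.182 = 5.4945
μ = λ + 1/W = 6.16 + 5.4945 = 11.6545 per hr

Final: 11.6545 /hr


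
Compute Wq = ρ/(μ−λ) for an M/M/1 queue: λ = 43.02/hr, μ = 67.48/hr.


ρ = 43.02/67.48 = 0.6375
Wq = ρ/(μ−λ) = 0.6375/(67.48 − 43.02) = 0.6375/24.46 = 0.02606 hr

Final: 0.02606 hr


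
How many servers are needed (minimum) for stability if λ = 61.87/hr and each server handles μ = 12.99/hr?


Stability requires cμ > λ ⇔ c > λ/μ.
λ/μ = 61.87/12.99 = 4.7629
Minimum integer c = ⌊4.7629⌋ + 1 = 5
Check: 5·12.99 = 64.95 > 61.87, while 4·12.99 = 51.96 ≤ 61.87

Final: 5 servers


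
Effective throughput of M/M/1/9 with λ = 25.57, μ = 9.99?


ρ = 2.5596; P_K = (1−ρ)ρ^9/(1−ρ^10) = 0.609358
λ_eff = λ(1 − P_K) = 25.57·(1 − 0.609358) = 25.57·0.390642 = 9.9887 /hr

Final: 9.9887 /hr


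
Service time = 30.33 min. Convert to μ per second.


μ = 1/(service time) in consistent units.
1 second = 0.0166667 min, so μ = 0.0166667/30.33 = 0.0005495 per second

Final: 0.0005495 /sec


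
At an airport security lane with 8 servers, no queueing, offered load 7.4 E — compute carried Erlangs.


B(8,7.4) = 0.201758 (Erlang-B)
Carried load = a(1 − B) = 7.4·(1 − 0.201758) = 7.4·0.798242 = 5.9070 E

Final: 5.9070 Erlangs


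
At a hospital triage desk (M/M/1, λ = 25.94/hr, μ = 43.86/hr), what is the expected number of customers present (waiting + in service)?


ρ = λ/μ = 25.94/43.86 = 0.5914
L = ρ/(1−ρ) = 0.5914/(1 − 0.5914) = 0.5914/0.4086 = 1.4475

Final: 1.4475


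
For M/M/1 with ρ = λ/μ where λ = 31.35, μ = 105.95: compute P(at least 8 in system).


ρ = 31.35/105.95 = 0.2959
P(N ≥ n) = ρ^n = 0.2959^8 = 0.00005876

Final: 0.00005876


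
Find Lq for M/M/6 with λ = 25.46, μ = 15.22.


a = λ/μ = 1.6728; ρ = a/6 = 0.2788
P₀ = 0.187628
Lq = P₀·a^c·ρ / (c!·(1−ρ)²) = 0.187628·21.91101·0.2788/(720·0.52013)
= 0.003061

Final: 0.003061


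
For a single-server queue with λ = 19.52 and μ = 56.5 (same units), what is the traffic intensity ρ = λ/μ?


ρ = λ/μ = 19.52/56.5 = 0.3455

Final: 0.3455


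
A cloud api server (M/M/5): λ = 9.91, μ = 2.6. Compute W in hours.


a = 3.8115; ρ = 0.7623; P₀ = 0.017152
Lq = P₀·a^c·ρ/(c!(1−ρ)²) = 1.55145
Wq = Lq/λ = 1.55145/9.91 = 0.15655 hr
W = Wq + 1/μ = 0.15655 + 0.38462 = 0.54117 hr

Final: 0.54117 hr


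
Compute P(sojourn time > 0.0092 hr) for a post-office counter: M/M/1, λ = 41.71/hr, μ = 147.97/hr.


W ~ Exponential(μ−λ) for M/M/1.
μ − λ = 147.97 − 41.71 = 106.2600
P(W > t) = e^{−(μ−λ)t} = e^{−0.9776} = 0.376216

Final: 0.376216


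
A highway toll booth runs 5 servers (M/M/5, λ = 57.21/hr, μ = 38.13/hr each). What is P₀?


a = λ/μ = 57.21/38.13 = 1.5004; ρ = a/c = 0.3001
Σ_{k=0}^{4} a^k/k! (terms k=0..4) = 1.00000 + 1.50039 + 1.12559 + 0.56294 + 0.21116 = 4.40009
Tail: a^5/(5!(1−ρ)) = 7.60371/(120·0.6999) = 0.09053
P₀ = 1/(4.40009 + 0.09053) = 1/4.49062 = 0.222687

Final: 0.222687


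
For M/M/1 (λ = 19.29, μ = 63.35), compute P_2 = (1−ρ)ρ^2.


ρ = 19.29/63.35 = 0.3045
P_n = (1−ρ)·ρ^n = (1 − 0.3045)·0.3045^2 = 0.6955·0.092720 = 0.064487

Final: 0.064487


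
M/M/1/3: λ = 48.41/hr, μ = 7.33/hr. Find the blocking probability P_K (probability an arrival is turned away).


ρ = λ/μ = 48.41/7.33 = 6.6044
P_K = (1−ρ)ρ^K/(1−ρ^(K+1)) = (-5.6044·288.066877)/(1 − 1902.498977)
= -1614.432101/-1901.498977 = 0.849031

Final: 0.849031


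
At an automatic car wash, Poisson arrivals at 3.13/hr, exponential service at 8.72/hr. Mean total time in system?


W = 1/(μ−λ) = 1/(8.72 − 3.13) = 1/5.59 = 0.1789 hr

Final: 0.1789 hr


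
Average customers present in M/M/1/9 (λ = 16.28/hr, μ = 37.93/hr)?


ρ = 16.28/37.93 = 0.4292
L = ρ[1 − (K+1)ρ^K + Kρ^(K+1)] / [(1−ρ)(1−ρ^(K+1))]
Numerator: 0.4292·(1 − 10·0.0004944 + 9·0.0002122) = 0.427910
Denominator: (0.5708)·(0.999788) = 0.570667
L = 0.427910/0.570667 = 0.7498

Final: 0.7498


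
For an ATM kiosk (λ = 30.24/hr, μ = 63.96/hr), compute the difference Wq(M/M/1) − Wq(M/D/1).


ρ = 30.24/63.96 = 0.4728
Wq(M/M/1) = ρ/(μ−λ) = 0.4728/33.72 = 0.01402 hr
Wq(M/D/1) = ρ/(2(μ−λ)) = 0.007011 hr
Savings = 0.01402 − 0.007011 = 0.007011 hr

Final: 0.007011 hr


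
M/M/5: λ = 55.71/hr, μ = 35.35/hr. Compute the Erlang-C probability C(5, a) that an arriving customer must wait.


a = λ/μ = 1.5760; ρ = a/5 = 0.3152
P₀ = 0.206380 (from M/M/c formula)
C(c,a) = [a^c/(c!(1−ρ))]·P₀ = [9.72117/(120·0.6848)]·0.206380
= 0.11830·0.206380 = 0.024414

Final: 0.024414


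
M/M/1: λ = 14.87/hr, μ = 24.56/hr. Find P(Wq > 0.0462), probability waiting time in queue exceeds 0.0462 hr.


ρ = 14.87/24.56 = 0.6055
P(Wq > t) = ρ·e^{−(μ−λ)t} = 0.6055·e^{−0.4477}
= 0.6055·0.639110 = 0.386953

Final: 0.386953


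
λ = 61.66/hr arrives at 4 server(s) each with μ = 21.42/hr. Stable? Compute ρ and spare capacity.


Total capacity cμ = 4·21.42 = 85.68/hr
ρ = λ/(cμ) = 61.66/85.68 = 0.7197
Stable ⇔ ρ < 1: YES
Spare capacity = cμ − λ = 85.68 − 61.66 = 24.02/hr

Final: ρ = 0.7197; stable; margin = 24.02/hr


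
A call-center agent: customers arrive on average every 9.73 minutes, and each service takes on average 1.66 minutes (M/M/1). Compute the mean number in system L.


λ = 60/9.73 = 6.1665 /hr
μ = 60/1.66 = 36.1446 /hr
ρ = λ/μ = 6.1665/36.1446 = 0.1706
L = ρ/(1−ρ) = 0.1706/0.8294 = 0.2057

Final: 0.2057


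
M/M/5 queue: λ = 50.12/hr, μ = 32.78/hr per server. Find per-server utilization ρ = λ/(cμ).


ρ = λ/(cμ) = 50.12/(5·32.78) = 50.12/163.90 = 0.3058

Final: 0.3058


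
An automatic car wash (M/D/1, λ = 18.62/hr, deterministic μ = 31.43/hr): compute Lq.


ρ = 18.62/31.43 = 0.5924
M/D/1: Lq = ρ²/(2(1−ρ)) = 0.3510/(2·0.4076) = 0.43056

Final: 0.43056


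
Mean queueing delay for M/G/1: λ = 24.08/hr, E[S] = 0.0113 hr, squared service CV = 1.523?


ρ = λ·E[S] = 24.08·0.0113 = 0.2721
E[S²] = E[S]²(1+C_s²) = 0.0113²·(1+1.523) = 0.0003222
Wq = λ·E[S²]/(2(1−ρ)) = 24.08·0.0003222/(2·0.7279) = 0.005329 hr

Final: 0.005329 hr


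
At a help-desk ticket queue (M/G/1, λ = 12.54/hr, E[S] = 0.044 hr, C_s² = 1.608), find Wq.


ρ = λ·E[S] = 12.54·0.044 = 0.5518
E[S²] = E[S]²(1+C_s²) = 0.044²·(1+1.608) = 0.005049
Wq = λ·E[S²]/(2(1−ρ)) = 12.54·0.005049/(2·0.4482) = 0.07063 hr

Final: 0.07063 hr


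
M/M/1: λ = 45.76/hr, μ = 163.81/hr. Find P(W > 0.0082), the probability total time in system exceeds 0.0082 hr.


W ~ Exponential(μ−λ) for M/M/1.
μ − λ = 163.81 − 45.76 = 118.0500
P(W > t) = e^{−(μ−λ)t} = e^{−0.9680} = 0.379838

Final: 0.379838


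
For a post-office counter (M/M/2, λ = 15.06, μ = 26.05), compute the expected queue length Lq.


a = λ/μ = 0.5781; ρ = a/2 = 0.2891
P₀ = 0.551519
Lq = P₀·a^c·ρ / (c!·(1−ρ)²) = 0.551519·0.33422·0.2891/(2·0.50544)
= 0.05271

Final: 0.05271


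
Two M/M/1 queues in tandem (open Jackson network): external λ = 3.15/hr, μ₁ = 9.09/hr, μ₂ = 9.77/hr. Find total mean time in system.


Each node sees arrival rate λ = 3.15/hr (tandem ⇒ throughput preserved).
W₁ = 1/(μ₁−λ) = 1/(9.09−3.15) = 0.16835 hr
W₂ = 1/(μ₂−λ) = 1/(9.77−3.15) = 0.15106 hr
W_total = W₁ + W₂ = 0.16835 + 0.15106 = 0.31941 hr

Final: 0.31941 hr
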